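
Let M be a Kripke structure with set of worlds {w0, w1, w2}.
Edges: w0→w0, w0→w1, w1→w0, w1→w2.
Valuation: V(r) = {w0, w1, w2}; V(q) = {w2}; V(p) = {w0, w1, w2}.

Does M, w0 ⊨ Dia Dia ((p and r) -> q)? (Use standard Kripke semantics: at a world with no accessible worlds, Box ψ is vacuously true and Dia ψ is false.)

Yes

Recall that Dia ψ holds at a world iff ψ holds at some accessible world.
At w0: Dia Dia ((p and r) -> q) requires Dia ((p and r) -> q) at some successor in {w0, w1}.
  Dia ((p and r) -> q) holds at w1, so Dia Dia ((p and r) -> q) is true at w0.
    At w1: Dia ((p and r) -> q) requires (p and r) -> q at some successor in {w0, w2}.
      (p and r) -> q holds at w2, so Dia ((p and r) -> q) is true at w1.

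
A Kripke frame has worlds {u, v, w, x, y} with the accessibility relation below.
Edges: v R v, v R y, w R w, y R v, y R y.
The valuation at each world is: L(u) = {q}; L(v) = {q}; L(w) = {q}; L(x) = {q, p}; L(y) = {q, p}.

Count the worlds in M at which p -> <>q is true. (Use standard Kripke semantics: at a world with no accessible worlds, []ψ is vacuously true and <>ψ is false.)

Let φ = p -> <>q. Evaluate φ at each world:
  u (successors ∅): φ is true.
  v (successors {v, y}): φ is true.
  w (successors {w}): φ is true.
  x (successors ∅): φ is false.
  y (successors {v, y}): φ is true.
For instance, at y:
  At y: p is true, <>q is true, so p -> <>q is true.
    At y: <>q requires q at some successor in {v, y}.
      q holds at v, so <>q is true at y.
Satisfying worlds: {u, v, w, y}

4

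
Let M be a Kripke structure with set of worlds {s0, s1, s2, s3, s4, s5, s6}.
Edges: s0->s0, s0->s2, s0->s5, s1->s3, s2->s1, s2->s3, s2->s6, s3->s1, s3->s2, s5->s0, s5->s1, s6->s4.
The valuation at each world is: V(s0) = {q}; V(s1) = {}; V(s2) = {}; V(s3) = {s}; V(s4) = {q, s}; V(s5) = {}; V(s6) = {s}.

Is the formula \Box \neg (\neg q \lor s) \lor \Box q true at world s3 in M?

At s3: \Box \neg (\neg q \lor s) is false, \Box q is false, so \Box \neg (\neg q \lor s) \lor \Box q is false.
  At s3: \Box \neg (\neg q \lor s) requires \neg (\neg q \lor s) at every successor {s1, s2}.
    \neg (\neg q \lor s) fails at s1, so \Box \neg (\neg q \lor s) is false at s3.
  At s3: \Box q requires q at every successor {s1, s2}.
    q fails at s1, so \Box q is false at s3.

No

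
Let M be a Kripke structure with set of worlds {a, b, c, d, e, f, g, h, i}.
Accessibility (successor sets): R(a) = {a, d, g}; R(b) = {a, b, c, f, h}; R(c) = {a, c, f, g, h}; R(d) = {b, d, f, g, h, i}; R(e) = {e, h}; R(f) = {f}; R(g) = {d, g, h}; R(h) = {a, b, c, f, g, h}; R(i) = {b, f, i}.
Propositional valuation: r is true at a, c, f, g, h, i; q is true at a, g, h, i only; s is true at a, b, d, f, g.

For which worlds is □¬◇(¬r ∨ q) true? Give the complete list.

Recall that □ψ holds at a world iff ψ holds at every accessible world, and ◇ψ holds iff ψ holds at some accessible world.
Let φ = □¬◇(¬r ∨ q). Evaluate φ at each world:
  a (successors {a, d, g}): φ is false.
  b (successors {a, b, c, f, h}): φ is false.
  c (successors {a, c, f, g, h}): φ is false.
  d (successors {b, d, f, g, h, i}): φ is false.
  e (successors {e, h}): φ is false.
  f (successors {f}): φ is true.
  g (successors {d, g, h}): φ is false.
  h (successors {a, b, c, f, g, h}): φ is false.
  i (successors {b, f, i}): φ is false.
For instance, at a:
  At a: □¬◇(¬r ∨ q) requires ¬◇(¬r ∨ q) at every successor {a, d, g}.
    ¬◇(¬r ∨ q) fails at a, so □¬◇(¬r ∨ q) is false at a.
      At a: ◇(¬r ∨ q) is true, so ¬◇(¬r ∨ q) is false.
Satisfying worlds: {f}

f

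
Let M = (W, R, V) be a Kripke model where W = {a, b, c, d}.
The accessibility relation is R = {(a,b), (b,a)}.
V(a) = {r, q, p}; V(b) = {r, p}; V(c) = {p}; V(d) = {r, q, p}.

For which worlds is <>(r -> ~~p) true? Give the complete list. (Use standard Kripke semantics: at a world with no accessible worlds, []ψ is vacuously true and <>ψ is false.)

a, b

Let φ = <>(r -> ~~p). Evaluate φ at each world:
  a (successors {b}): φ is true.
  b (successors {a}): φ is true.
  c (successors ∅): φ is false.
  d (successors ∅): φ is false.
For instance, at a:
  At a: <>(r -> ~~p) requires r -> ~~p at some successor in {b}.
    r -> ~~p holds at b, so <>(r -> ~~p) is true at a.
Satisfying worlds: {a, b}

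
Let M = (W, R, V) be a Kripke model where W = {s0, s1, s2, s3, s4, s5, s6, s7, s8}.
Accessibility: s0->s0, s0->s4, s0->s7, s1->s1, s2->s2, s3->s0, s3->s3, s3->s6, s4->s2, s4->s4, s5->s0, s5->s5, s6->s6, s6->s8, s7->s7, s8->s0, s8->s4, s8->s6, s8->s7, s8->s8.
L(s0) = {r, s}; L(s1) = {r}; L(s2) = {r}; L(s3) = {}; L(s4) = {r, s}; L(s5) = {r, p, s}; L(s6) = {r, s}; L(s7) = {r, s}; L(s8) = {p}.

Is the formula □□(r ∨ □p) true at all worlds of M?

No

Let φ = □□(r ∨ □p). Evaluate φ at each world:
  s0 (successors {s0, s4, s7}): φ is true.
  s1 (successors {s1}): φ is true.
  s2 (successors {s2}): φ is true.
  s3 (successors {s0, s3, s6}): φ is false.
  s4 (successors {s2, s4}): φ is true.
  s5 (successors {s0, s5}): φ is true.
  s6 (successors {s6, s8}): φ is false.
  s7 (successors {s7}): φ is true.
  s8 (successors {s0, s4, s6, s7, s8}): φ is false.
Detail at s3 (counterexample):
  At s3: □□(r ∨ □p) requires □(r ∨ □p) at every successor {s0, s3, s6}.
    □(r ∨ □p) fails at s3, so □□(r ∨ □p) is false at s3.
      At s3: □(r ∨ □p) requires r ∨ □p at every successor {s0, s3, s6}.
        r ∨ □p fails at s3, so □(r ∨ □p) is false at s3.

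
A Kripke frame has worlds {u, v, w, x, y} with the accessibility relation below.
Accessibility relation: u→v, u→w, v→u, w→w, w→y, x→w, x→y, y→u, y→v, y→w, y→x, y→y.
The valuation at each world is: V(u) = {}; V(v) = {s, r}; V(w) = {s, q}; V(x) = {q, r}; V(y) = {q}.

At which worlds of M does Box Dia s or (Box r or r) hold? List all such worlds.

v, w, x

Let φ = Box Dia s or (Box r or r). Evaluate φ at each world:
  u (successors {v, w}): φ is false.
  v (successors {u}): φ is true.
  w (successors {w, y}): φ is true.
  x (successors {w, y}): φ is true.
  y (successors {u, v, w, x, y}): φ is false.
For instance, at u:
  At u: Box Dia s is false, Box r or r is false, so Box Dia s or (Box r or r) is false.
    At u: Box Dia s requires Dia s at every successor {v, w}.
      Dia s fails at v, so Box Dia s is false at u.
    At u: Box r is false, r is false, so Box r or r is false.
      At u: Box r requires r at every successor {v, w}.
        r fails at w, so Box r is false at u.
Satisfying worlds: {v, w, x}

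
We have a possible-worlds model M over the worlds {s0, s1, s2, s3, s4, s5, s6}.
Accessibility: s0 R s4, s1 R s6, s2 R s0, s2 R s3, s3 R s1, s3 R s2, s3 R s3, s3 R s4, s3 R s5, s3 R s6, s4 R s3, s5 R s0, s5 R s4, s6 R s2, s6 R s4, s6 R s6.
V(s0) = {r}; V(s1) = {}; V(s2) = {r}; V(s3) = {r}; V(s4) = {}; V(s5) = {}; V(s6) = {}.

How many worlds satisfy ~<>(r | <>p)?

2

Let φ = ~<>(r | <>p). Evaluate φ at each world:
  s0 (successors {s4}): φ is true.
  s1 (successors {s6}): φ is true.
  s2 (successors {s0, s3}): φ is false.
  s3 (successors {s1, s2, s3, s4, s5, s6}): φ is false.
  s4 (successors {s3}): φ is false.
  s5 (successors {s0, s4}): φ is false.
  s6 (successors {s2, s4, s6}): φ is false.
For instance, at s5:
  At s5: <>(r | <>p) is true, so ~<>(r | <>p) is false.
    At s5: <>(r | <>p) requires r | <>p at some successor in {s0, s4}.
      r | <>p holds at s0, so <>(r | <>p) is true at s5.
Satisfying worlds: {s0, s1}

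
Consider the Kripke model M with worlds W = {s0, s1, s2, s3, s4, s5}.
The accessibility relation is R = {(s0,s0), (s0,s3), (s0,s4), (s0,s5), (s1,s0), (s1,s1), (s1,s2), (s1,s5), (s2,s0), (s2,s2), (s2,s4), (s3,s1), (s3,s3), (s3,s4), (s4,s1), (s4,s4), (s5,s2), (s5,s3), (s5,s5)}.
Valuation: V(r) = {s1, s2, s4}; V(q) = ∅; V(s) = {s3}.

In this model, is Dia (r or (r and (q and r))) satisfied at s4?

Recall that Dia ψ holds at a world iff ψ holds at some accessible world.
At s4: Dia (r or (r and (q and r))) requires r or (r and (q and r)) at some successor in {s1, s4}.
  r or (r and (q and r)) holds at s1, so Dia (r or (r and (q and r))) is true at s4.

Yes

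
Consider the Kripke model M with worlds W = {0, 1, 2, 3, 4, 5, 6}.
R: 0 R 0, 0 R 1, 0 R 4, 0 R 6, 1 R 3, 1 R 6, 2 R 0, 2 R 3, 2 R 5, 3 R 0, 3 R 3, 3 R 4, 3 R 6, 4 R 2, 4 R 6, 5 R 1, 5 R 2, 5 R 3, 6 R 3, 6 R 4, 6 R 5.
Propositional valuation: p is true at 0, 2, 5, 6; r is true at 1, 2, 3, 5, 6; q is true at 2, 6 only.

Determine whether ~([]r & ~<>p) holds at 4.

Yes

At 4: []r & ~<>p is false, so ~([]r & ~<>p) is true.
  At 4: []r is true, ~<>p is false, so []r & ~<>p is false.
    At 4: []r requires r at every successor {2, 6}.
      At 2: r is true.
      At 6: r is true.
    So []r is true at 4.
    At 4: <>p is true, so ~<>p is false.
      At 4: <>p requires p at some successor in {2, 6}.
        p holds at 2, so <>p is true at 4.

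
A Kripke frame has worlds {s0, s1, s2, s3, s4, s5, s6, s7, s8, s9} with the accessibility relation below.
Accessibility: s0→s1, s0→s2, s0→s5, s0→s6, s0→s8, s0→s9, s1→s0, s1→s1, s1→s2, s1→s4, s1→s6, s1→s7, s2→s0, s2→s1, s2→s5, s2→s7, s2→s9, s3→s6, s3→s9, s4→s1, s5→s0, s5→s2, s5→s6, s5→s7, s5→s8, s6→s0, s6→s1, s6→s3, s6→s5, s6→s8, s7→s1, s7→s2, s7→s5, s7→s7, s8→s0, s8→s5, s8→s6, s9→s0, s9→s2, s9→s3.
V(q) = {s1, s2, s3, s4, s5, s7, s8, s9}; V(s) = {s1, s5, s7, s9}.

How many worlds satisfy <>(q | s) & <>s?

9

Recall that <>ψ holds at a world iff ψ holds at some accessible world.
Let φ = <>(q | s) & <>s. Evaluate φ at each world:
  s0 (successors {s1, s2, s5, s6, s8, s9}): φ is true.
  s1 (successors {s0, s1, s2, s4, s6, s7}): φ is true.
  s2 (successors {s0, s1, s5, s7, s9}): φ is true.
  s3 (successors {s6, s9}): φ is true.
  s4 (successors {s1}): φ is true.
  s5 (successors {s0, s2, s6, s7, s8}): φ is true.
  s6 (successors {s0, s1, s3, s5, s8}): φ is true.
  s7 (successors {s1, s2, s5, s7}): φ is true.
  s8 (successors {s0, s5, s6}): φ is true.
  s9 (successors {s0, s2, s3}): φ is false.
For instance, at s9:
  At s9: <>(q | s) is true, <>s is false, so <>(q | s) & <>s is false.
    At s9: <>(q | s) requires q | s at some successor in {s0, s2, s3}.
      q | s holds at s2, so <>(q | s) is true at s9.
    At s9: <>s requires s at some successor in {s0, s2, s3}.
      At s0: s is false.
      At s2: s is false.
      At s3: s is false.
    So <>s is false at s9.
Satisfying worlds: {s0, s1, s2, s3, s4, s5, s6, s7, s8}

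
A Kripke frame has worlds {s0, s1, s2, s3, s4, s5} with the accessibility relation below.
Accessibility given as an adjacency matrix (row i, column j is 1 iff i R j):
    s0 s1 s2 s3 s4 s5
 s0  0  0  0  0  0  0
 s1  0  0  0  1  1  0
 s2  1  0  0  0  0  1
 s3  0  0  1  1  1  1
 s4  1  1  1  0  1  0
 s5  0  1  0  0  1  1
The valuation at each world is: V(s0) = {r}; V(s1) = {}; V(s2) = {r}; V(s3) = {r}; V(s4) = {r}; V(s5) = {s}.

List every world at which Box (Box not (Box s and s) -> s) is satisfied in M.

Let φ = Box (Box not (Box s and s) -> s). Evaluate φ at each world:
  s0 (successors ∅): φ is true.
  s1 (successors {s3, s4}): φ is false.
  s2 (successors {s0, s5}): φ is false.
  s3 (successors {s2, s3, s4, s5}): φ is false.
  s4 (successors {s0, s1, s2, s4}): φ is false.
  s5 (successors {s1, s4, s5}): φ is false.
For instance, at s3:
  At s3: Box (Box not (Box s and s) -> s) requires Box not (Box s and s) -> s at every successor {s2, s3, s4, s5}.
    Box not (Box s and s) -> s fails at s2, so Box (Box not (Box s and s) -> s) is false at s3.
      At s2: Box not (Box s and s) is true, s is false, so Box not (Box s and s) -> s is false.
Satisfying worlds: {s0}

s0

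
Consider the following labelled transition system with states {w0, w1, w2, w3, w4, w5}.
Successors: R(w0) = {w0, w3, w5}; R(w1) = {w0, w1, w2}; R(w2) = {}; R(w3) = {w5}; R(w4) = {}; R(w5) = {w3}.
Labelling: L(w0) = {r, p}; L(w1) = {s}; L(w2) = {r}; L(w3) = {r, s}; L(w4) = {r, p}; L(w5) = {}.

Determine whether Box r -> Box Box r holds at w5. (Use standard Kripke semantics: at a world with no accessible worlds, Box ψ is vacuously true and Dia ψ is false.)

At w5: Box r is true, Box Box r is false, so Box r -> Box Box r is false.
  At w5: Box r requires r at every successor {w3}.
    At w3: r is true.
  So Box r is true at w5.
  At w5: Box Box r requires Box r at every successor {w3}.
    Box r fails at w3, so Box Box r is false at w5.
      At w3: Box r requires r at every successor {w5}.
        r fails at w5, so Box r is false at w3.

No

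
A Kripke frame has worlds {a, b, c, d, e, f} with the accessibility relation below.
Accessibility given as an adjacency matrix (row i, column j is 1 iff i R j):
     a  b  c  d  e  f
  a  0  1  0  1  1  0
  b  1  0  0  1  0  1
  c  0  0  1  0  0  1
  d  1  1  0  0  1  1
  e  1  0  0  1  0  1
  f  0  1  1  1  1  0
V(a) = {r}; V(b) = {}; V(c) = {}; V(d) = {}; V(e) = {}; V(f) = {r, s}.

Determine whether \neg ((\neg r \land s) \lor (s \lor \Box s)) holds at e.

Yes

At e: (\neg r \land s) \lor (s \lor \Box s) is false, so \neg ((\neg r \land s) \lor (s \lor \Box s)) is true.
  At e: \neg r \land s is false, s \lor \Box s is false, so (\neg r \land s) \lor (s \lor \Box s) is false.
    At e: s is false, \Box s is false, so s \lor \Box s is false.
      At e: \Box s requires s at every successor {a, d, f}.
        s fails at a, so \Box s is false at e.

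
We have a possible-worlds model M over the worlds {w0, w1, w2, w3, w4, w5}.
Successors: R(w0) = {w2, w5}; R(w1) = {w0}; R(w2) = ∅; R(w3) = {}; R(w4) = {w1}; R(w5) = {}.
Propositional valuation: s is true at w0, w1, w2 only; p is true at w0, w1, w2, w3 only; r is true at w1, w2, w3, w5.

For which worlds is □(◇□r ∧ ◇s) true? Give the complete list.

w1, w2, w3, w4, w5

Let φ = □(◇□r ∧ ◇s). Evaluate φ at each world:
  w0 (successors {w2, w5}): φ is false.
  w1 (successors {w0}): φ is true.
  w2 (successors ∅): φ is true.
  w3 (successors ∅): φ is true.
  w4 (successors {w1}): φ is true.
  w5 (successors ∅): φ is true.
For instance, at w1:
  At w1: □(◇□r ∧ ◇s) requires ◇□r ∧ ◇s at every successor {w0}.
      At w0: ◇□r is true, ◇s is true, so ◇□r ∧ ◇s is true.
  So □(◇□r ∧ ◇s) is true at w1.
Satisfying worlds: {w1, w2, w3, w4, w5}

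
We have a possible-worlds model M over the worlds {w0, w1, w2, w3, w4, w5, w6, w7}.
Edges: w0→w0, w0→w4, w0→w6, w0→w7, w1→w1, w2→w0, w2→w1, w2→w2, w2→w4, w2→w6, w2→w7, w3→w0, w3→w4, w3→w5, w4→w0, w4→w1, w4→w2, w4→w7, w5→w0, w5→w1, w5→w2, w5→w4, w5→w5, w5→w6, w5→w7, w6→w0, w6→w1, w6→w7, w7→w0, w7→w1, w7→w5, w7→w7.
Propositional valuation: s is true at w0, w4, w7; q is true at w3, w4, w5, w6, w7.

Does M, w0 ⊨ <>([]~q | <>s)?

Recall that []ψ holds at a world iff ψ holds at every accessible world, and <>ψ holds iff ψ holds at some accessible world.
At w0: <>([]~q | <>s) requires []~q | <>s at some successor in {w0, w4, w6, w7}.
  []~q | <>s holds at w0, so <>([]~q | <>s) is true at w0.
    At w0: []~q is false, <>s is true, so []~q | <>s is true.
      At w0: []~q requires ~q at every successor {w0, w4, w6, w7}.
        ~q fails at w4, so []~q is false at w0.
      At w0: <>s requires s at some successor in {w0, w4, w6, w7}.
        s holds at w0, so <>s is true at w0.

Yes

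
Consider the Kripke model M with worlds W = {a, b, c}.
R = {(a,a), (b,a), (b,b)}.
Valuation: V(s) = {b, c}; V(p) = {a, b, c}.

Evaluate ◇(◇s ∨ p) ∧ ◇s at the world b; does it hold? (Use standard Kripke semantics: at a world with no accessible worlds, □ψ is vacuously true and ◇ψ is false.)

At b: ◇(◇s ∨ p) is true, ◇s is true, so ◇(◇s ∨ p) ∧ ◇s is true.
  At b: ◇(◇s ∨ p) requires ◇s ∨ p at some successor in {a, b}.
    ◇s ∨ p holds at a, so ◇(◇s ∨ p) is true at b.
      At a: ◇s is false, p is true, so ◇s ∨ p is true.
  At b: ◇s requires s at some successor in {a, b}.
    s holds at b, so ◇s is true at b.

Yes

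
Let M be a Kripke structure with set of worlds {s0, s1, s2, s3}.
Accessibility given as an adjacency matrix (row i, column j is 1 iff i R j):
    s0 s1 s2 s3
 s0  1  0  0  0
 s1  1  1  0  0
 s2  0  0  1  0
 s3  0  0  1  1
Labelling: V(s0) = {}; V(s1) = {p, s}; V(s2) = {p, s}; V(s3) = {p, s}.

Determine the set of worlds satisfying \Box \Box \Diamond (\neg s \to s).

s2, s3

Recall that \Box ψ holds at a world iff ψ holds at every accessible world, and \Diamond ψ holds iff ψ holds at some accessible world.
Let φ = \Box \Box \Diamond (\neg s \to s). Evaluate φ at each world:
  s0 (successors {s0}): φ is false.
  s1 (successors {s0, s1}): φ is false.
  s2 (successors {s2}): φ is true.
  s3 (successors {s2, s3}): φ is true.
For instance, at s0:
  At s0: \Box \Box \Diamond (\neg s \to s) requires \Box \Diamond (\neg s \to s) at every successor {s0}.
    \Box \Diamond (\neg s \to s) fails at s0, so \Box \Box \Diamond (\neg s \to s) is false at s0.
      At s0: \Box \Diamond (\neg s \to s) requires \Diamond (\neg s \to s) at every successor {s0}.
        \Diamond (\neg s \to s) fails at s0, so \Box \Diamond (\neg s \to s) is false at s0.
Satisfying worlds: {s2, s3}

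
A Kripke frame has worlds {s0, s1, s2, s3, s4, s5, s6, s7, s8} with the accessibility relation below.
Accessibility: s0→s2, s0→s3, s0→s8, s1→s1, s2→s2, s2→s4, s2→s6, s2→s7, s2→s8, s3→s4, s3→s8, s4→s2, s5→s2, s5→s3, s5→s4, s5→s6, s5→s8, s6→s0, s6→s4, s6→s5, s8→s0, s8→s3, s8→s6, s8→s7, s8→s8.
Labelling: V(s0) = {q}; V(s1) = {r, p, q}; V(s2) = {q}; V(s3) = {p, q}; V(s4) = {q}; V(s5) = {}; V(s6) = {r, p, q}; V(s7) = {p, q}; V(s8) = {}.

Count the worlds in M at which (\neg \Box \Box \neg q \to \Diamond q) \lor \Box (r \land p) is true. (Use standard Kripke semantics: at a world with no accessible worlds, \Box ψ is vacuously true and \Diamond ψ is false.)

9

Recall that \Box ψ holds at a world iff ψ holds at every accessible world, and \Diamond ψ holds iff ψ holds at some accessible world.
Let φ = (\neg \Box \Box \neg q \to \Diamond q) \lor \Box (r \land p). Evaluate φ at each world:
  s0 (successors {s2, s3, s8}): φ is true.
  s1 (successors {s1}): φ is true.
  s2 (successors {s2, s4, s6, s7, s8}): φ is true.
  s3 (successors {s4, s8}): φ is true.
  s4 (successors {s2}): φ is true.
  s5 (successors {s2, s3, s4, s6, s8}): φ is true.
  s6 (successors {s0, s4, s5}): φ is true.
  s7 (successors ∅): φ is true.
  s8 (successors {s0, s3, s6, s7, s8}): φ is true.
For instance, at s4:
  At s4: \neg \Box \Box \neg q \to \Diamond q is true, \Box (r \land p) is false, so (\neg \Box \Box \neg q \to \Diamond q) \lor \Box (r \land p) is true.
    At s4: \neg \Box \Box \neg q is true, \Diamond q is true, so \neg \Box \Box \neg q \to \Diamond q is true.
      At s4: \Box \Box \neg q is false, so \neg \Box \Box \neg q is true.
      At s4: \Diamond q requires q at some successor in {s2}.
        q holds at s2, so \Diamond q is true at s4.
    At s4: \Box (r \land p) requires r \land p at every successor {s2}.
      r \land p fails at s2, so \Box (r \land p) is false at s4.
Satisfying worlds: {s0, s1, s2, s3, s4, s5, s6, s7, s8}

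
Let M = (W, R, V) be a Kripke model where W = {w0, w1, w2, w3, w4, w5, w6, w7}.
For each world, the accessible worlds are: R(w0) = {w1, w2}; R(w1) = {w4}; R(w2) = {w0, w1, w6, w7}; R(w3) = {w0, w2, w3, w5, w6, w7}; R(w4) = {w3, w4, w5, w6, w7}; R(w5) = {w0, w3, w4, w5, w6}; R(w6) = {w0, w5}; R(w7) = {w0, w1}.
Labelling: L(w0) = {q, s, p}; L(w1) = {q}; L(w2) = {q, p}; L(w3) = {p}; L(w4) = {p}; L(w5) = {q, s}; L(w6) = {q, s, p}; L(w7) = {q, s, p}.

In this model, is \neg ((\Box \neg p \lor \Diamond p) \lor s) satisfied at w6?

At w6: (\Box \neg p \lor \Diamond p) \lor s is true, so \neg ((\Box \neg p \lor \Diamond p) \lor s) is false.
  At w6: \Box \neg p \lor \Diamond p is true, s is true, so (\Box \neg p \lor \Diamond p) \lor s is true.
    At w6: \Box \neg p is false, \Diamond p is true, so \Box \neg p \lor \Diamond p is true.
      At w6: \Box \neg p requires \neg p at every successor {w0, w5}.
        \neg p fails at w0, so \Box \neg p is false at w6.
      At w6: \Diamond p requires p at some successor in {w0, w5}.
        p holds at w0, so \Diamond p is true at w6.

No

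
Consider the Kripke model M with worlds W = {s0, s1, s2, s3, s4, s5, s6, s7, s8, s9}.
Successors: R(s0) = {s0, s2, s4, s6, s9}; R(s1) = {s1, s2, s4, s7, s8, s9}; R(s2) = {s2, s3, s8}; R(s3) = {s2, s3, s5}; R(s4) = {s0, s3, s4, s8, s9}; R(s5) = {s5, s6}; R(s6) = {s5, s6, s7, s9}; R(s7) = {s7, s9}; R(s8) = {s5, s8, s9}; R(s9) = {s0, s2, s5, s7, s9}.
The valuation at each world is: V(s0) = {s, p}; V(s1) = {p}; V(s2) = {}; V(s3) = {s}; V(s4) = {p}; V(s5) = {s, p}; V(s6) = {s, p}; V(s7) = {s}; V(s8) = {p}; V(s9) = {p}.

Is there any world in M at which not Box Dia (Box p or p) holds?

No

Let φ = not Box Dia (Box p or p). Evaluate φ at each world:
  s0 (successors {s0, s2, s4, s6, s9}): φ is false.
  s1 (successors {s1, s2, s4, s7, s8, s9}): φ is false.
  s2 (successors {s2, s3, s8}): φ is false.
  s3 (successors {s2, s3, s5}): φ is false.
  s4 (successors {s0, s3, s4, s8, s9}): φ is false.
  s5 (successors {s5, s6}): φ is false.
  s6 (successors {s5, s6, s7, s9}): φ is false.
  s7 (successors {s7, s9}): φ is false.
  s8 (successors {s5, s8, s9}): φ is false.
  s9 (successors {s0, s2, s5, s7, s9}): φ is false.
For instance, at s9:
  At s9: Box Dia (Box p or p) is true, so not Box Dia (Box p or p) is false.
    At s9: Box Dia (Box p or p) requires Dia (Box p or p) at every successor {s0, s2, s5, s7, s9}.
      At s0: Dia (Box p or p) is true.
      At s2: Dia (Box p or p) is true.
      At s5: Dia (Box p or p) is true.
      At s7: Dia (Box p or p) is true.
      At s9: Dia (Box p or p) is true.
    So Box Dia (Box p or p) is true at s9.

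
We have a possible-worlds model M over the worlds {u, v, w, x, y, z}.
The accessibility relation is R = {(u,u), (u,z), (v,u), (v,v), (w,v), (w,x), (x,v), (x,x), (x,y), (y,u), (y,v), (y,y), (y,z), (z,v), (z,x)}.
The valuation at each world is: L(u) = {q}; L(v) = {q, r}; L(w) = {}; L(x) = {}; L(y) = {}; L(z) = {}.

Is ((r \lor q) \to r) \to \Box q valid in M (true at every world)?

No

Let φ = ((r \lor q) \to r) \to \Box q. Evaluate φ at each world:
  u (successors {u, z}): φ is true.
  v (successors {u, v}): φ is true.
  w (successors {v, x}): φ is false.
  x (successors {v, x, y}): φ is false.
  y (successors {u, v, y, z}): φ is false.
  z (successors {v, x}): φ is false.
Detail at w (counterexample):
  At w: (r \lor q) \to r is true, \Box q is false, so ((r \lor q) \to r) \to \Box q is false.
    At w: \Box q requires q at every successor {v, x}.
      q fails at x, so \Box q is false at w.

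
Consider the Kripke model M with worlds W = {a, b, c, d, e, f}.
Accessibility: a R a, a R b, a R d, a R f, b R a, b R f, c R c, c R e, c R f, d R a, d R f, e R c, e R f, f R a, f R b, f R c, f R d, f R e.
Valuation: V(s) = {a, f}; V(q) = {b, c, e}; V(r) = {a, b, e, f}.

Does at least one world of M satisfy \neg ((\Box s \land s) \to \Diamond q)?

No

Let φ = \neg ((\Box s \land s) \to \Diamond q). Evaluate φ at each world:
  a (successors {a, b, d, f}): φ is false.
  b (successors {a, f}): φ is false.
  c (successors {c, e, f}): φ is false.
  d (successors {a, f}): φ is false.
  e (successors {c, f}): φ is false.
  f (successors {a, b, c, d, e}): φ is false.
For instance, at e:
  At e: (\Box s \land s) \to \Diamond q is true, so \neg ((\Box s \land s) \to \Diamond q) is false.
    At e: \Box s \land s is false, \Diamond q is true, so (\Box s \land s) \to \Diamond q is true.
      At e: \Box s is false, s is false, so \Box s \land s is false.
      At e: \Diamond q requires q at some successor in {c, f}.
        q holds at c, so \Diamond q is true at e.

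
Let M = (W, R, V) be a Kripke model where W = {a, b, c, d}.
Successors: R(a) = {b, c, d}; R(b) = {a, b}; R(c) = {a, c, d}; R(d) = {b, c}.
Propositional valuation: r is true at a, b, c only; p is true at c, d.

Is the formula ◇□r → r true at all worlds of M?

Recall that □ψ holds at a world iff ψ holds at every accessible world, and ◇ψ holds iff ψ holds at some accessible world.
Let φ = ◇□r → r. Evaluate φ at each world:
  a (successors {b, c, d}): φ is true.
  b (successors {a, b}): φ is true.
  c (successors {a, c, d}): φ is true.
  d (successors {b, c}): φ is false.
Detail at d (counterexample):
  At d: ◇□r is true, r is false, so ◇□r → r is false.
    At d: ◇□r requires □r at some successor in {b, c}.
      □r holds at b, so ◇□r is true at d.

No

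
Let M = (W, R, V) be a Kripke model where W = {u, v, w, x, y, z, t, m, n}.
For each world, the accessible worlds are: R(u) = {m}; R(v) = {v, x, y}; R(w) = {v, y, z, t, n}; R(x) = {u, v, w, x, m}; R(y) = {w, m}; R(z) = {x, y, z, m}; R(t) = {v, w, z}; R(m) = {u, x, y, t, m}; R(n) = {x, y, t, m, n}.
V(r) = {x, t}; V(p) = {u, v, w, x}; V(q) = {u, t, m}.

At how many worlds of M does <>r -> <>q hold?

8

Recall that <>ψ holds at a world iff ψ holds at some accessible world.
Let φ = <>r -> <>q. Evaluate φ at each world:
  u (successors {m}): φ is true.
  v (successors {v, x, y}): φ is false.
  w (successors {v, y, z, t, n}): φ is true.
  x (successors {u, v, w, x, m}): φ is true.
  y (successors {w, m}): φ is true.
  z (successors {x, y, z, m}): φ is true.
  t (successors {v, w, z}): φ is true.
  m (successors {u, x, y, t, m}): φ is true.
  n (successors {x, y, t, m, n}): φ is true.
For instance, at w:
  At w: <>r is true, <>q is true, so <>r -> <>q is true.
    At w: <>r requires r at some successor in {v, y, z, t, n}.
      r holds at t, so <>r is true at w.
    At w: <>q requires q at some successor in {v, y, z, t, n}.
      q holds at t, so <>q is true at w.
Satisfying worlds: {u, w, x, y, z, t, m, n}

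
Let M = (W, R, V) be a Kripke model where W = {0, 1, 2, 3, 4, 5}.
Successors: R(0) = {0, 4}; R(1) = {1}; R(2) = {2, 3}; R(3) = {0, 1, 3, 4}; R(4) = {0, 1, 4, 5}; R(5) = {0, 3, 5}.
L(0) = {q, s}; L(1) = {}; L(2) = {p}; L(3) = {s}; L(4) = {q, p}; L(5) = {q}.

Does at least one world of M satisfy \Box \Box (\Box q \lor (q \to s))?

Let φ = \Box \Box (\Box q \lor (q \to s)). Evaluate φ at each world:
  0 (successors {0, 4}): φ is false.
  1 (successors {1}): φ is true.
  2 (successors {2, 3}): φ is false.
  3 (successors {0, 1, 3, 4}): φ is false.
  4 (successors {0, 1, 4, 5}): φ is false.
  5 (successors {0, 3, 5}): φ is false.
Detail at 1 (witness):
  At 1: \Box \Box (\Box q \lor (q \to s)) requires \Box (\Box q \lor (q \to s)) at every successor {1}.
      At 1: \Box (\Box q \lor (q \to s)) requires \Box q \lor (q \to s) at every successor {1}.
        At 1: \Box q \lor (q \to s) is true.
      So \Box (\Box q \lor (q \to s)) is true at 1.
  So \Box \Box (\Box q \lor (q \to s)) is true at 1.

Yes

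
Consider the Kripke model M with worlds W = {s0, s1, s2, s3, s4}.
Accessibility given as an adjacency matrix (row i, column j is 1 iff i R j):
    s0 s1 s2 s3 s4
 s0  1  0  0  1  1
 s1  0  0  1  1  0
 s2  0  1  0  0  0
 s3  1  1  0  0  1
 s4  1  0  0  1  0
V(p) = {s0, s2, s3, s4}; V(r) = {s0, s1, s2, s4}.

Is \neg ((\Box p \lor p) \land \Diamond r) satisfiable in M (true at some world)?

Recall that \Box ψ holds at a world iff ψ holds at every accessible world, and \Diamond ψ holds iff ψ holds at some accessible world.
Let φ = \neg ((\Box p \lor p) \land \Diamond r). Evaluate φ at each world:
  s0 (successors {s0, s3, s4}): φ is false.
  s1 (successors {s2, s3}): φ is false.
  s2 (successors {s1}): φ is false.
  s3 (successors {s0, s1, s4}): φ is false.
  s4 (successors {s0, s3}): φ is false.
For instance, at s3:
  At s3: (\Box p \lor p) \land \Diamond r is true, so \neg ((\Box p \lor p) \land \Diamond r) is false.
    At s3: \Box p \lor p is true, \Diamond r is true, so (\Box p \lor p) \land \Diamond r is true.
      At s3: \Box p is false, p is true, so \Box p \lor p is true.
      At s3: \Diamond r requires r at some successor in {s0, s1, s4}.
        r holds at s0, so \Diamond r is true at s3.

No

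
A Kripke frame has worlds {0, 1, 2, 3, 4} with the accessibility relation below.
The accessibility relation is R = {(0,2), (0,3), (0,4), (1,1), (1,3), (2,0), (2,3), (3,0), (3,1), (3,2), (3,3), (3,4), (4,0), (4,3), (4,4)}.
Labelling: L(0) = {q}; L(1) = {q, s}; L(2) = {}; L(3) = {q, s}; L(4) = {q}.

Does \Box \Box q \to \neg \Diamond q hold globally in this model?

Recall that \Box ψ holds at a world iff ψ holds at every accessible world, and \Diamond ψ holds iff ψ holds at some accessible world.
Let φ = \Box \Box q \to \neg \Diamond q. Evaluate φ at each world:
  0 (successors {2, 3, 4}): φ is true.
  1 (successors {1, 3}): φ is true.
  2 (successors {0, 3}): φ is true.
  3 (successors {0, 1, 2, 3, 4}): φ is true.
  4 (successors {0, 3, 4}): φ is true.
For instance, at 1:
  At 1: \Box \Box q is false, \neg \Diamond q is false, so \Box \Box q \to \neg \Diamond q is true.
    At 1: \Box \Box q requires \Box q at every successor {1, 3}.
      \Box q fails at 3, so \Box \Box q is false at 1.
    At 1: \Diamond q is true, so \neg \Diamond q is false.
      At 1: \Diamond q requires q at some successor in {1, 3}.
        q holds at 1, so \Diamond q is true at 1.

Yes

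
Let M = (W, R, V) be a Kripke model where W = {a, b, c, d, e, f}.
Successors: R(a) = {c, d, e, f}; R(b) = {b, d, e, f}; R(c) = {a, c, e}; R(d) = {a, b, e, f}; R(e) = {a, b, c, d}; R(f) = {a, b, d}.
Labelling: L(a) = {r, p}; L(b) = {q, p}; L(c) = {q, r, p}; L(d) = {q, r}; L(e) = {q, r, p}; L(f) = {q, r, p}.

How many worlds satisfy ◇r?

Let φ = ◇r. Evaluate φ at each world:
  a (successors {c, d, e, f}): φ is true.
  b (successors {b, d, e, f}): φ is true.
  c (successors {a, c, e}): φ is true.
  d (successors {a, b, e, f}): φ is true.
  e (successors {a, b, c, d}): φ is true.
  f (successors {a, b, d}): φ is true.
For instance, at d:
  At d: ◇r requires r at some successor in {a, b, e, f}.
    r holds at a, so ◇r is true at d.
Satisfying worlds: {a, b, c, d, e, f}

6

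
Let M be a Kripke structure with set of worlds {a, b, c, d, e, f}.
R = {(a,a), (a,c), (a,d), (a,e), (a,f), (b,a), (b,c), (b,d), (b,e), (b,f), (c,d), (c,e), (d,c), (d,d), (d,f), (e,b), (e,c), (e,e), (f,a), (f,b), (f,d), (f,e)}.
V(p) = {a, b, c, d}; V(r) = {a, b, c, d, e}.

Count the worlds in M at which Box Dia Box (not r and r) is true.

0

Let φ = Box Dia Box (not r and r). Evaluate φ at each world:
  a (successors {a, c, d, e, f}): φ is false.
  b (successors {a, c, d, e, f}): φ is false.
  c (successors {d, e}): φ is false.
  d (successors {c, d, f}): φ is false.
  e (successors {b, c, e}): φ is false.
  f (successors {a, b, d, e}): φ is false.
For instance, at d:
  At d: Box Dia Box (not r and r) requires Dia Box (not r and r) at every successor {c, d, f}.
    Dia Box (not r and r) fails at c, so Box Dia Box (not r and r) is false at d.
      At c: Dia Box (not r and r) requires Box (not r and r) at some successor in {d, e}.
        At d: Box (not r and r) is false.
        At e: Box (not r and r) is false.
      So Dia Box (not r and r) is false at c.
Satisfying worlds: none.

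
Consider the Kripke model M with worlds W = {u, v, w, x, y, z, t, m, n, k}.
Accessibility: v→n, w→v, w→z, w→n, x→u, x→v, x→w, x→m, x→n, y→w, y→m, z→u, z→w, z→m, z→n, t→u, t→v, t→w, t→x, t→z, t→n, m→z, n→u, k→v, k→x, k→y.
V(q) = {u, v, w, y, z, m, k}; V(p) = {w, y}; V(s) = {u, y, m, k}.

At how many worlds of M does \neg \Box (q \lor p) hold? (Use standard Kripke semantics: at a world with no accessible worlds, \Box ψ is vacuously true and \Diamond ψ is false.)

6

Let φ = \neg \Box (q \lor p). Evaluate φ at each world:
  u (successors ∅): φ is false.
  v (successors {n}): φ is true.
  w (successors {v, z, n}): φ is true.
  x (successors {u, v, w, m, n}): φ is true.
  y (successors {w, m}): φ is false.
  z (successors {u, w, m, n}): φ is true.
  t (successors {u, v, w, x, z, n}): φ is true.
  m (successors {z}): φ is false.
  n (successors {u}): φ is false.
  k (successors {v, x, y}): φ is true.
For instance, at y:
  At y: \Box (q \lor p) is true, so \neg \Box (q \lor p) is false.
    At y: \Box (q \lor p) requires q \lor p at every successor {w, m}.
      At w: q \lor p is true.
      At m: q \lor p is true.
    So \Box (q \lor p) is true at y.
Satisfying worlds: {v, w, x, z, t, k}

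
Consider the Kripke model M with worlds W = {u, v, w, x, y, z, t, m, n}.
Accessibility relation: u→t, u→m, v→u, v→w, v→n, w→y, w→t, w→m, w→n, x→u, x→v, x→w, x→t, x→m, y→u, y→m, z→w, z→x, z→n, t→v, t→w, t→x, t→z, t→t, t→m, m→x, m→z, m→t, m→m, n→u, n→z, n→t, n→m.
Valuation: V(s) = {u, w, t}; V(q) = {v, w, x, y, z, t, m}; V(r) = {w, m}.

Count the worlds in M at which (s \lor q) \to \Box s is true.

1

Let φ = (s \lor q) \to \Box s. Evaluate φ at each world:
  u (successors {t, m}): φ is false.
  v (successors {u, w, n}): φ is false.
  w (successors {y, t, m, n}): φ is false.
  x (successors {u, v, w, t, m}): φ is false.
  y (successors {u, m}): φ is false.
  z (successors {w, x, n}): φ is false.
  t (successors {v, w, x, z, t, m}): φ is false.
  m (successors {x, z, t, m}): φ is false.
  n (successors {u, z, t, m}): φ is true.
For instance, at z:
  At z: s \lor q is true, \Box s is false, so (s \lor q) \to \Box s is false.
    At z: \Box s requires s at every successor {w, x, n}.
      s fails at x, so \Box s is false at z.
Satisfying worlds: {n}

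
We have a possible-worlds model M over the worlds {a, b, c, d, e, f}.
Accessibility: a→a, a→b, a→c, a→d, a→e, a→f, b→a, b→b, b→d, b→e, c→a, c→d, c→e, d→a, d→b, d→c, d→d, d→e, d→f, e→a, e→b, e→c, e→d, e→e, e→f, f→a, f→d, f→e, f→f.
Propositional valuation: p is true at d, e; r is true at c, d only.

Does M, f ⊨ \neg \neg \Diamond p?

Yes

At f: \neg \Diamond p is false, so \neg \neg \Diamond p is true.
  At f: \Diamond p is true, so \neg \Diamond p is false.
    At f: \Diamond p requires p at some successor in {a, d, e, f}.
      p holds at d, so \Diamond p is true at f.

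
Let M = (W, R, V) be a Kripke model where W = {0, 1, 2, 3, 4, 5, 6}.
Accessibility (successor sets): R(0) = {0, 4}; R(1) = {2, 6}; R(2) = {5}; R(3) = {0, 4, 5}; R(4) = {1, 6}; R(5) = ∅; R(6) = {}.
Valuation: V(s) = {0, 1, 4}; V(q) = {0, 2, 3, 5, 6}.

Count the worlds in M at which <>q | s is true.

5

Recall that <>ψ holds at a world iff ψ holds at some accessible world.
Let φ = <>q | s. Evaluate φ at each world:
  0 (successors {0, 4}): φ is true.
  1 (successors {2, 6}): φ is true.
  2 (successors {5}): φ is true.
  3 (successors {0, 4, 5}): φ is true.
  4 (successors {1, 6}): φ is true.
  5 (successors ∅): φ is false.
  6 (successors ∅): φ is false.
For instance, at 2:
  At 2: <>q is true, s is false, so <>q | s is true.
    At 2: <>q requires q at some successor in {5}.
      q holds at 5, so <>q is true at 2.
Satisfying worlds: {0, 1, 2, 3, 4}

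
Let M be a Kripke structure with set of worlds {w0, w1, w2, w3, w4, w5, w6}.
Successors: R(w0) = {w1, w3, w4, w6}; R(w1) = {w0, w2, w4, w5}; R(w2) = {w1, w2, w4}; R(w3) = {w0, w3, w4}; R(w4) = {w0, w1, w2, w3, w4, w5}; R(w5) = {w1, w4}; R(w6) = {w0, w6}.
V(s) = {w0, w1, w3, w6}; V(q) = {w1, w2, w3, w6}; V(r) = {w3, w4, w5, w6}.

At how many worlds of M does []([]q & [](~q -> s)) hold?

Let φ = []([]q & [](~q -> s)). Evaluate φ at each world:
  w0 (successors {w1, w3, w4, w6}): φ is false.
  w1 (successors {w0, w2, w4, w5}): φ is false.
  w2 (successors {w1, w2, w4}): φ is false.
  w3 (successors {w0, w3, w4}): φ is false.
  w4 (successors {w0, w1, w2, w3, w4, w5}): φ is false.
  w5 (successors {w1, w4}): φ is false.
  w6 (successors {w0, w6}): φ is false.
For instance, at w2:
  At w2: []([]q & [](~q -> s)) requires []q & [](~q -> s) at every successor {w1, w2, w4}.
    []q & [](~q -> s) fails at w1, so []([]q & [](~q -> s)) is false at w2.
      At w1: []q is false, [](~q -> s) is false, so []q & [](~q -> s) is false.
Satisfying worlds: none.

0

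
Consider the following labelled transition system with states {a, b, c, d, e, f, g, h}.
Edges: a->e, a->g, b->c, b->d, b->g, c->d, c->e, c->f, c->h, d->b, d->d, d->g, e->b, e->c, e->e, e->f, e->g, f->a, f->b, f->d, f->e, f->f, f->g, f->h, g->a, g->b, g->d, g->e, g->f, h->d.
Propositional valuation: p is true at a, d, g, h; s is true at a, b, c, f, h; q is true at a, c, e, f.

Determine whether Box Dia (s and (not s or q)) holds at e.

Recall that Box ψ holds at a world iff ψ holds at every accessible world, and Dia ψ holds iff ψ holds at some accessible world.
At e: Box Dia (s and (not s or q)) requires Dia (s and (not s or q)) at every successor {b, c, e, f, g}.
  At b: Dia (s and (not s or q)) is true.
  At c: Dia (s and (not s or q)) is true.
  At e: Dia (s and (not s or q)) is true.
  At f: Dia (s and (not s or q)) is true.
  At g: Dia (s and (not s or q)) is true.
So Box Dia (s and (not s or q)) is true at e.

Yes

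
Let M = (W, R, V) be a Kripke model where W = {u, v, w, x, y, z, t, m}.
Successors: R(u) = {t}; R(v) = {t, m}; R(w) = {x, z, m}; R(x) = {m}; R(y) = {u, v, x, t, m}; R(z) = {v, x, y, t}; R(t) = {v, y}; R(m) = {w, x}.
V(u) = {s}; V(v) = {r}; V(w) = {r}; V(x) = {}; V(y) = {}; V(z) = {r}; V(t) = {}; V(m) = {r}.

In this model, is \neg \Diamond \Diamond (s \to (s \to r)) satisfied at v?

No

At v: \Diamond \Diamond (s \to (s \to r)) is true, so \neg \Diamond \Diamond (s \to (s \to r)) is false.
  At v: \Diamond \Diamond (s \to (s \to r)) requires \Diamond (s \to (s \to r)) at some successor in {t, m}.
    \Diamond (s \to (s \to r)) holds at t, so \Diamond \Diamond (s \to (s \to r)) is true at v.
      At t: \Diamond (s \to (s \to r)) requires s \to (s \to r) at some successor in {v, y}.
        s \to (s \to r) holds at v, so \Diamond (s \to (s \to r)) is true at t.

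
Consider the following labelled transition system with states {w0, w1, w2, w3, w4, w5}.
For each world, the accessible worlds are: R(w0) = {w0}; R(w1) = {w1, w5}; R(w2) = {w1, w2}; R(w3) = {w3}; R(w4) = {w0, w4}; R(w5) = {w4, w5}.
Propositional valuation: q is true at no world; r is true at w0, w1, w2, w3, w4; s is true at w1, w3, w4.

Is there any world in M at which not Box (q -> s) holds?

No

Recall that Box ψ holds at a world iff ψ holds at every accessible world, and Dia ψ holds iff ψ holds at some accessible world.
Let φ = not Box (q -> s). Evaluate φ at each world:
  w0 (successors {w0}): φ is false.
  w1 (successors {w1, w5}): φ is false.
  w2 (successors {w1, w2}): φ is false.
  w3 (successors {w3}): φ is false.
  w4 (successors {w0, w4}): φ is false.
  w5 (successors {w4, w5}): φ is false.
For instance, at w5:
  At w5: Box (q -> s) is true, so not Box (q -> s) is false.
    At w5: Box (q -> s) requires q -> s at every successor {w4, w5}.
      At w4: q -> s is true.
      At w5: q -> s is true.
    So Box (q -> s) is true at w5.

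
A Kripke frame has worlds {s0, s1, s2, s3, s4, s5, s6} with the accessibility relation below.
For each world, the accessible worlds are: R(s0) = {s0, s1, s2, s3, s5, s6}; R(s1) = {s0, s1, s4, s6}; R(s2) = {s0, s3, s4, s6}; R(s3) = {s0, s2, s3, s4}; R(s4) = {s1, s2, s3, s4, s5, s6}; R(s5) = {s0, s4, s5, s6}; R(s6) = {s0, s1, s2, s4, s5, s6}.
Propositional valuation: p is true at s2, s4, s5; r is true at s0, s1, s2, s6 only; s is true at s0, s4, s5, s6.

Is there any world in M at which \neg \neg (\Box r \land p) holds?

Recall that \Box ψ holds at a world iff ψ holds at every accessible world, and \Diamond ψ holds iff ψ holds at some accessible world.
Let φ = \neg \neg (\Box r \land p). Evaluate φ at each world:
  s0 (successors {s0, s1, s2, s3, s5, s6}): φ is false.
  s1 (successors {s0, s1, s4, s6}): φ is false.
  s2 (successors {s0, s3, s4, s6}): φ is false.
  s3 (successors {s0, s2, s3, s4}): φ is false.
  s4 (successors {s1, s2, s3, s4, s5, s6}): φ is false.
  s5 (successors {s0, s4, s5, s6}): φ is false.
  s6 (successors {s0, s1, s2, s4, s5, s6}): φ is false.
For instance, at s0:
  At s0: \neg (\Box r \land p) is true, so \neg \neg (\Box r \land p) is false.
    At s0: \Box r \land p is false, so \neg (\Box r \land p) is true.
      At s0: \Box r is false, p is false, so \Box r \land p is false.

No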